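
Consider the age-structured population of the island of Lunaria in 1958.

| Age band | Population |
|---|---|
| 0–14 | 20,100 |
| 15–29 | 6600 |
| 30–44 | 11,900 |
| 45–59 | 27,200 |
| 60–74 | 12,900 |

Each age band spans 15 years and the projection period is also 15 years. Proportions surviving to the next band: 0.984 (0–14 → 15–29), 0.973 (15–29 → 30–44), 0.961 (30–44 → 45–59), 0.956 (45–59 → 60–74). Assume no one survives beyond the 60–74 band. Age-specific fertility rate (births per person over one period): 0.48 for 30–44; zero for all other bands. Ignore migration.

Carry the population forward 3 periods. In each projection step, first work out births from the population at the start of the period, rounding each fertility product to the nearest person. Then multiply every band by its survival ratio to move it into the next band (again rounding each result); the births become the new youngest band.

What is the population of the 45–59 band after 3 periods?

— Period 1 —
Births: 11900 * 0.48 = 5712
15–29: 20100 * 0.984 = 19778
30–44: 6600 * 0.973 = 6422
45–59: 11900 * 0.961 = 11436
60–74: 27200 * 0.956 = 26003
End of period: [5712, 19778, 6422, 11436, 26003]
— Period 2 —
Births: 6422 * 0.48 = 3083
15–29: 5712 * 0.984 = 5621
30–44: 19778 * 0.973 = 19244
45–59: 6422 * 0.961 = 6172
60–74: 11436 * 0.956 = 10933
End of period: [3083, 5621, 19244, 6172, 10933]
— Period 3 —
Births: 19244 * 0.48 = 9237
15–29: 3083 * 0.984 = 3034
30–44: 5621 * 0.973 = 5469
45–59: 19244 * 0.961 = 18493
60–74: 6172 * 0.956 = 5900
End of period: [9237, 3034, 5469, 18493, 5900]

18493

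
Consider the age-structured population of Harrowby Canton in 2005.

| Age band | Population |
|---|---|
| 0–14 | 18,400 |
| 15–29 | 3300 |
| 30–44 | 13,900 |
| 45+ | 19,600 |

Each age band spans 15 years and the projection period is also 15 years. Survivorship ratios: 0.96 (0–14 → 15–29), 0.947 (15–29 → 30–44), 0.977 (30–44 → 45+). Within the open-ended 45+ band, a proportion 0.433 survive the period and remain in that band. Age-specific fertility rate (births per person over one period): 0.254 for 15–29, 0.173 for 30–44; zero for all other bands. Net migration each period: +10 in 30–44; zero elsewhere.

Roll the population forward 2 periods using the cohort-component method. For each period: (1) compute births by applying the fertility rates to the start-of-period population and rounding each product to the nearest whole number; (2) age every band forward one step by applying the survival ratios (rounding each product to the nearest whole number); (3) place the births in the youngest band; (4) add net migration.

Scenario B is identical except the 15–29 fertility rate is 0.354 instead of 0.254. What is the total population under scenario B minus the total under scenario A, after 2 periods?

Let group 1 be 0–14 through group 4 = 45+.
[period 1]
Births: 3300 × 0.254 = 838, 13900 × 0.173 = 2405 ⇒ total 3243
Group 2: 18400 × 0.96 = 17664
Group 3: 3300 × 0.947 = 3125
Group 4: 13900 × 0.977 + 19600 × 0.433 = 13580 + 8487 = 22067
Net migration: Group 3 + 10 → 3135
→ [3243, 17664, 3135, 22067]
[period 2]
Births: 17664 × 0.254 = 4487, 3135 × 0.173 = 542 ⇒ total 5029
Group 2: 3243 × 0.96 = 3113
Group 3: 17664 × 0.947 = 16728
Group 4: 3135 × 0.977 + 22067 × 0.433 = 3063 + 9555 = 12618
Net migration: Group 3 + 10 → 16738
→ [5029, 3113, 16738, 12618]
Scenario A total after 2 periods: 37498
Scenario B projection —
[period 1]
Births: 3300 × 0.354 = 1168, 13900 × 0.173 = 2405 ⇒ total 3573
Group 2: 18400 × 0.96 = 17664
Group 3: 3300 × 0.947 = 3125
Group 4: 13900 × 0.977 + 19600 × 0.433 = 13580 + 8487 = 22067
Net migration: Group 3 + 10 → 3135
→ [3573, 17664, 3135, 22067]
[period 2]
Births: 17664 × 0.354 = 6253, 3135 × 0.173 = 542 ⇒ total 6795
Group 2: 3573 × 0.96 = 3430
Group 3: 17664 × 0.947 = 16728
Group 4: 3135 × 0.977 + 22067 × 0.433 = 3063 + 9555 = 12618
Net migration: Group 3 + 10 → 16738
→ [6795, 3430, 16738, 12618]
Scenario B total after 2 periods: 39581
Difference B − A = 39581 − 37498 = 2083

2083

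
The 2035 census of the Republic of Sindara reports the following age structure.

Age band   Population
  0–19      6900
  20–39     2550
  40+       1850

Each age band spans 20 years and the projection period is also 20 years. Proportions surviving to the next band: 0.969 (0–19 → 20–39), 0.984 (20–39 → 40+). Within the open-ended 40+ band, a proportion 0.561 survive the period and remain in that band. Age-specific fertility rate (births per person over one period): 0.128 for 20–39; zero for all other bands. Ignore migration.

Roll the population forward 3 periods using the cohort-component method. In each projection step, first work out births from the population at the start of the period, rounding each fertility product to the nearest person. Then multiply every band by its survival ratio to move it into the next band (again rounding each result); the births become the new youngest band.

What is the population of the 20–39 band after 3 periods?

Call the bands 1 to 3, youngest first.
After projecting period 1:
Births: 2550 * 0.128 = 326
Band 2: 6900 * 0.969 = 6686
Band 3: 2550 * 0.984 + 1850 * 0.561 = 2509 + 1038 = 3547
→ [326, 6686, 3547]
After projecting period 2:
Births: 6686 * 0.128 = 856
Band 2: 326 * 0.969 = 316
Band 3: 6686 * 0.984 + 3547 * 0.561 = 6579 + 1990 = 8569
→ [856, 316, 8569]
After projecting period 3:
Births: 316 * 0.128 = 40
Band 2: 856 * 0.969 = 829
Band 3: 316 * 0.984 + 8569 * 0.561 = 311 + 4807 = 5118
→ [40, 829, 5118]

829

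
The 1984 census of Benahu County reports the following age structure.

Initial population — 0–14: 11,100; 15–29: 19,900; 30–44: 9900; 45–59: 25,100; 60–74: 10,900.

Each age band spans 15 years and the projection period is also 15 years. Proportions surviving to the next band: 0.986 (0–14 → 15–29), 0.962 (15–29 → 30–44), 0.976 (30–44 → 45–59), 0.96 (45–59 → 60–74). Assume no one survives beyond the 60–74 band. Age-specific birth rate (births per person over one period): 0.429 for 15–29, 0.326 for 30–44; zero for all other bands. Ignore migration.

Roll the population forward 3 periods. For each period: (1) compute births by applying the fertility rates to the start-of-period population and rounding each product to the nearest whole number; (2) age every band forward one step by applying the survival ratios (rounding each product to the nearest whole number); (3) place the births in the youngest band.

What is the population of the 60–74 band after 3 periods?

17938

[period 1]
Births: 19900 * 0.429 = 8537, 9900 * 0.326 = 3227 ⇒ total 11764
15–29: 11100 * 0.986 = 10945
30–44: 19900 * 0.962 = 19144
45–59: 9900 * 0.976 = 9662
60–74: 25100 * 0.96 = 24096
Giving 11764 / 10945 / 19144 / 9662 / 24096.
[period 2]
Births: 10945 * 0.429 = 4695, 19144 * 0.326 = 6241 ⇒ total 10936
15–29: 11764 * 0.986 = 11599
30–44: 10945 * 0.962 = 10529
45–59: 19144 * 0.976 = 18685
60–74: 9662 * 0.96 = 9276
Giving 10936 / 11599 / 10529 / 18685 / 9276.
[period 3]
Births: 11599 * 0.429 = 4976, 10529 * 0.326 = 3432 ⇒ total 8408
15–29: 10936 * 0.986 = 10783
30–44: 11599 * 0.962 = 11158
45–59: 10529 * 0.976 = 10276
60–74: 18685 * 0.96 = 17938
Giving 8408 / 10783 / 11158 / 10276 / 17938.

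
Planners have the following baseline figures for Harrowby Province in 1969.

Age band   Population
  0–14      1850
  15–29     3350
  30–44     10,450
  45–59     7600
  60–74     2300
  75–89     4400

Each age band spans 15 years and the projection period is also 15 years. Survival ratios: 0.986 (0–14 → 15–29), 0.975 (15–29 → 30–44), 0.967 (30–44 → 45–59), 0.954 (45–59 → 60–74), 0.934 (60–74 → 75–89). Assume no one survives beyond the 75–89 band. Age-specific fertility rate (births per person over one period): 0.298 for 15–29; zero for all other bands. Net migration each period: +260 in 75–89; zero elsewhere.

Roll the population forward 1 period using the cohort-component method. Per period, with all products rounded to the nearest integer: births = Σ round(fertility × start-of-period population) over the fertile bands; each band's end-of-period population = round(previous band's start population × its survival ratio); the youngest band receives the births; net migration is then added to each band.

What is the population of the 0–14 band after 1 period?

998

[period 1]
Births: 3350 × 0.298 = 998
15–29: 1850 × 0.986 = 1824
30–44: 3350 × 0.975 = 3266
45–59: 10450 × 0.967 = 10105
60–74: 7600 × 0.954 = 7250
75–89: 2300 × 0.934 = 2148
Net migration: 75–89 + 260 → 2408
End of period: [998, 1824, 3266, 10105, 7250, 2408]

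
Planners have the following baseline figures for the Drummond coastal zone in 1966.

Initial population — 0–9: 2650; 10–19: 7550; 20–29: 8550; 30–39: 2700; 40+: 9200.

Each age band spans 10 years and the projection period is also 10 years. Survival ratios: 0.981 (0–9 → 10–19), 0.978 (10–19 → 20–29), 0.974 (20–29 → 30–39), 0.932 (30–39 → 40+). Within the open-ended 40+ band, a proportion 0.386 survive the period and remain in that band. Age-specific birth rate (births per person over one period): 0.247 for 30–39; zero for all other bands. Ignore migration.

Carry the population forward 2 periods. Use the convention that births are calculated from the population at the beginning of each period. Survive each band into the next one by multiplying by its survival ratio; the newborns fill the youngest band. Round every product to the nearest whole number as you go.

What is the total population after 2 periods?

[period 1]
Births: 2700 * 0.247 = 667
10–19: 2650 * 0.981 = 2600
20–29: 7550 * 0.978 = 7384
30–39: 8550 * 0.974 = 8328
40+: 2700 * 0.932 + 9200 * 0.386 = 2516 + 3551 = 6067
Population now: 0–9=667, 10–19=2600, 20–29=7384, 30–39=8328, 40+=6067
[period 2]
Births: 8328 * 0.247 = 2057
10–19: 667 * 0.981 = 654
20–29: 2600 * 0.978 = 2543
30–39: 7384 * 0.974 = 7192
40+: 8328 * 0.932 + 6067 * 0.386 = 7762 + 2342 = 10104
Population now: 0–9=2057, 10–19=654, 20–29=2543, 30–39=7192, 40+=10104
Total after period 2: 2057 + 654 + 2543 + 7192 + 10104 = 22550

22550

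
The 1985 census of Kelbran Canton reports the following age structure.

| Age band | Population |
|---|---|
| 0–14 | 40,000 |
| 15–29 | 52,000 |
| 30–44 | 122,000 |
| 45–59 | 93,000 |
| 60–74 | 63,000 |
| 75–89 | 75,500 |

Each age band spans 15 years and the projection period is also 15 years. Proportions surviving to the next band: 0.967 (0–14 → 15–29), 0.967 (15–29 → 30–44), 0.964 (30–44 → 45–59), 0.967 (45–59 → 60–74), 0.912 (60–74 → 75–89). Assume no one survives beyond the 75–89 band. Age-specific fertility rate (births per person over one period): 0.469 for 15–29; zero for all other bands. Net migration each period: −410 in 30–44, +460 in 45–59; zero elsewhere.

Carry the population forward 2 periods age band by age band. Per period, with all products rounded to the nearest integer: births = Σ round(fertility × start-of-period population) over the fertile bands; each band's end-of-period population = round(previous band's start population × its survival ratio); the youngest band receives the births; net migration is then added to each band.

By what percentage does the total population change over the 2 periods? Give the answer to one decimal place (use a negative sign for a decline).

Period 1:
Births: 52000 × 0.469 = 24388
15–29: 40000 × 0.967 = 38680
30–44: 52000 × 0.967 = 50284
45–59: 122000 × 0.964 = 117608
60–74: 93000 × 0.967 = 89931
75–89: 63000 × 0.912 = 57456
Net migration: 30–44 − 410 → 49874; 45–59 + 460 → 118068
→ [24388, 38680, 49874, 118068, 89931, 57456]
Period 2:
Births: 38680 × 0.469 = 18141
15–29: 24388 × 0.967 = 23583
30–44: 38680 × 0.967 = 37404
45–59: 49874 × 0.964 = 48079
60–74: 118068 × 0.967 = 114172
75–89: 89931 × 0.912 = 82017
Net migration: 30–44 − 410 → 36994; 45–59 + 460 → 48539
→ [18141, 23583, 36994, 48539, 114172, 82017]
Total: 445500 → 323446; change = -122054; percentage change = -27.4%

-27.4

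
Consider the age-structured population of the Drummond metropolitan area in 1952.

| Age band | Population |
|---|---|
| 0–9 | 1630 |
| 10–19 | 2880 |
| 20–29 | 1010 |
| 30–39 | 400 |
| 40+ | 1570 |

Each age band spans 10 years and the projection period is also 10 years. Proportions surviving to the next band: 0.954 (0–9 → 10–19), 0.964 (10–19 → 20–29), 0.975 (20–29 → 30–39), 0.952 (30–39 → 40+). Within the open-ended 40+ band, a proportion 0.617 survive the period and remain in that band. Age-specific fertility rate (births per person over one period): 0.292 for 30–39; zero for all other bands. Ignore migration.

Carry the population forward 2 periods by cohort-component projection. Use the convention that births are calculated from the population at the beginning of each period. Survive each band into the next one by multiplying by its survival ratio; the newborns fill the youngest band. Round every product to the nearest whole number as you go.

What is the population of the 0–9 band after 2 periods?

288

Let band 1 be 0–9 through band 5 = 40+.
— Period 1 —
Births: 400 * 0.292 = 117
Band 2: 1630 * 0.954 = 1555
Band 3: 2880 * 0.964 = 2776
Band 4: 1010 * 0.975 = 985
Band 5: 400 * 0.952 + 1570 * 0.617 = 381 + 969 = 1350
Giving 117 / 1555 / 2776 / 985 / 1350.
— Period 2 —
Births: 985 * 0.292 = 288
Band 2: 117 * 0.954 = 112
Band 3: 1555 * 0.964 = 1499
Band 4: 2776 * 0.975 = 2707
Band 5: 985 * 0.952 + 1350 * 0.617 = 938 + 833 = 1771
Giving 288 / 112 / 1499 / 2707 / 1771.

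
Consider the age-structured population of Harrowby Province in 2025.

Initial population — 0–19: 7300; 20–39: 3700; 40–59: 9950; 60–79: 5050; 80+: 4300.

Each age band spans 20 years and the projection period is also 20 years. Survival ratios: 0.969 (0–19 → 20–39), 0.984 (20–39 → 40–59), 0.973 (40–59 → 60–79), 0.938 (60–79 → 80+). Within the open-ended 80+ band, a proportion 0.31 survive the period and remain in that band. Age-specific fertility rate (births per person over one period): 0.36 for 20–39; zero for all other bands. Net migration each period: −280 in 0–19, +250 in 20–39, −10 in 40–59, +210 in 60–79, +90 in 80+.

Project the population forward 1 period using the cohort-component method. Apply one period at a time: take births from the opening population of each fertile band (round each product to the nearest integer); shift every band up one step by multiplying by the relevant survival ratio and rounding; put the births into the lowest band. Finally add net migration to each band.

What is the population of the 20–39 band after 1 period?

7324

Period 1:
Births: 3700 * 0.36 = 1332
20–39: 7300 * 0.969 = 7074
40–59: 3700 * 0.984 = 3641
60–79: 9950 * 0.973 = 9681
80+: 5050 * 0.938 + 4300 * 0.31 = 4737 + 1333 = 6070
Net migration: 0–19 − 280 → 1052; 20–39 + 250 → 7324; 40–59 − 10 → 3631; 60–79 + 210 → 9891; 80+ + 90 → 6160
Giving 1052 / 7324 / 3631 / 9891 / 6160.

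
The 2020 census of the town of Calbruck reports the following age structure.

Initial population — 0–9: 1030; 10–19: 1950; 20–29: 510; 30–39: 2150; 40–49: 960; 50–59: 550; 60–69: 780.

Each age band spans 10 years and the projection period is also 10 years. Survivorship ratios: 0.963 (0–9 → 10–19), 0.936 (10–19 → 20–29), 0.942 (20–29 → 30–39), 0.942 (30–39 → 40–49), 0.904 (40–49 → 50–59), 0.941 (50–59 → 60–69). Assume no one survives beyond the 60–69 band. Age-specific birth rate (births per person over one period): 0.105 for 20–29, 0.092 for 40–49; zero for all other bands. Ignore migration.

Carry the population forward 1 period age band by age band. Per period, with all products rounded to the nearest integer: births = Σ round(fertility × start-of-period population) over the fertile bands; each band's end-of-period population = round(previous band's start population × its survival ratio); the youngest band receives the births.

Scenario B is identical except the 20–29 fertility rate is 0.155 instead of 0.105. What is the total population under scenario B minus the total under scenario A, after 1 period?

25

(Bands numbered youngest = 1 to oldest = 7.)
— Period 1 —
Births: 510 × 0.105 = 54  |  960 × 0.092 = 88 → total 142
Band 2: 1030 × 0.963 = 992
Band 3: 1950 × 0.936 = 1825
Band 4: 510 × 0.942 = 480
Band 5: 2150 × 0.942 = 2025
Band 6: 960 × 0.904 = 868
Band 7: 550 × 0.941 = 518
Population now: 0–9=142, 10–19=992, 20–29=1825, 30–39=480, 40–49=2025, 50–59=868, 60–69=518
Scenario A total after 1 period: 6850
Scenario B projection —
— Period 1 —
Births: 510 × 0.155 = 79  |  960 × 0.092 = 88 → total 167
Band 2: 1030 × 0.963 = 992
Band 3: 1950 × 0.936 = 1825
Band 4: 510 × 0.942 = 480
Band 5: 2150 × 0.942 = 2025
Band 6: 960 × 0.904 = 868
Band 7: 550 × 0.941 = 518
Population now: 0–9=167, 10–19=992, 20–29=1825, 30–39=480, 40–49=2025, 50–59=868, 60–69=518
Scenario B total after 1 period: 6875
Difference B − A = 6875 − 6850 = 25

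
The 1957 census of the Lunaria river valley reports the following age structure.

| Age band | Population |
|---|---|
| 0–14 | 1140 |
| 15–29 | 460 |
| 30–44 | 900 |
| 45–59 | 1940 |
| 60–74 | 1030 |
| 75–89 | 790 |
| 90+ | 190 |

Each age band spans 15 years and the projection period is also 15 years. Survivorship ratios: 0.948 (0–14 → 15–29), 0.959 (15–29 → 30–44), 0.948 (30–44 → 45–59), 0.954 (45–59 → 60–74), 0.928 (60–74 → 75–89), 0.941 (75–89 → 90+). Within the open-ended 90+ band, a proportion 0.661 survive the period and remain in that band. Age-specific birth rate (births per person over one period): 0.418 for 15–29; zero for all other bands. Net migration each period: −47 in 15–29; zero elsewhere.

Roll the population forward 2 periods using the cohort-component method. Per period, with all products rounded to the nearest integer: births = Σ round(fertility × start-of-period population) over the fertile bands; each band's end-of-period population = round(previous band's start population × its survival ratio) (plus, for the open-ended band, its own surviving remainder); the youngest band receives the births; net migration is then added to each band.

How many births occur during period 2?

Period 1:
Births: 460 × 0.418 = 192
15–29: 1140 × 0.948 = 1081
30–44: 460 × 0.959 = 441
45–59: 900 × 0.948 = 853
60–74: 1940 × 0.954 = 1851
75–89: 1030 × 0.928 = 956
90+: 790 × 0.941 + 190 × 0.661 = 743 + 126 = 869
Net migration: 15–29 − 47 → 1034
→ [192, 1034, 441, 853, 1851, 956, 869]
Period 2:
Births: 1034 × 0.418 = 432
15–29: 192 × 0.948 = 182
30–44: 1034 × 0.959 = 992
45–59: 441 × 0.948 = 418
60–74: 853 × 0.954 = 814
75–89: 1851 × 0.928 = 1718
90+: 956 × 0.941 + 869 × 0.661 = 900 + 574 = 1474
Net migration: 15–29 − 47 → 135
→ [432, 135, 992, 418, 814, 1718, 1474]

432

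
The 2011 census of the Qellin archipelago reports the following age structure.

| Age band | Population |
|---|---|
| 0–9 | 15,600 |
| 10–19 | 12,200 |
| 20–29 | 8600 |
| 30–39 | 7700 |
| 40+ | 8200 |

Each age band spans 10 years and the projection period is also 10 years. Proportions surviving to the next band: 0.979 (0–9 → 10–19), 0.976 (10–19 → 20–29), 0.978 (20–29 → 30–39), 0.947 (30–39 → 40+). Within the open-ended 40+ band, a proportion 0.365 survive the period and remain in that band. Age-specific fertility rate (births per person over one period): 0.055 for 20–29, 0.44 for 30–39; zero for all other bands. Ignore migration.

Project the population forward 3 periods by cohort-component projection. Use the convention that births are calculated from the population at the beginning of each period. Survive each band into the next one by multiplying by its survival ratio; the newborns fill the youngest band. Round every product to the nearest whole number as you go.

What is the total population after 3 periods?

— Period 1 —
Births: 8600 × 0.055 = 473  |  7700 × 0.44 = 3388 → 3861
10–19: 15600 × 0.979 = 15272
20–29: 12200 × 0.976 = 11907
30–39: 8600 × 0.978 = 8411
40+: 7700 × 0.947 + 8200 × 0.365 = 7292 + 2993 = 10285
Giving 3861 / 15272 / 11907 / 8411 / 10285.
— Period 2 —
Births: 11907 × 0.055 = 655  |  8411 × 0.44 = 3701 → 4356
10–19: 3861 × 0.979 = 3780
20–29: 15272 × 0.976 = 14905
30–39: 11907 × 0.978 = 11645
40+: 8411 × 0.947 + 10285 × 0.365 = 7965 + 3754 = 11719
Giving 4356 / 3780 / 14905 / 11645 / 11719.
— Period 3 —
Births: 14905 × 0.055 = 820  |  11645 × 0.44 = 5124 → 5944
10–19: 4356 × 0.979 = 4265
20–29: 3780 × 0.976 = 3689
30–39: 14905 × 0.978 = 14577
40+: 11645 × 0.947 + 11719 × 0.365 = 11028 + 4277 = 15305
Giving 5944 / 4265 / 3689 / 14577 / 15305.
Total after period 3: 5944 + 4265 + 3689 + 14577 + 15305 = 43780

43780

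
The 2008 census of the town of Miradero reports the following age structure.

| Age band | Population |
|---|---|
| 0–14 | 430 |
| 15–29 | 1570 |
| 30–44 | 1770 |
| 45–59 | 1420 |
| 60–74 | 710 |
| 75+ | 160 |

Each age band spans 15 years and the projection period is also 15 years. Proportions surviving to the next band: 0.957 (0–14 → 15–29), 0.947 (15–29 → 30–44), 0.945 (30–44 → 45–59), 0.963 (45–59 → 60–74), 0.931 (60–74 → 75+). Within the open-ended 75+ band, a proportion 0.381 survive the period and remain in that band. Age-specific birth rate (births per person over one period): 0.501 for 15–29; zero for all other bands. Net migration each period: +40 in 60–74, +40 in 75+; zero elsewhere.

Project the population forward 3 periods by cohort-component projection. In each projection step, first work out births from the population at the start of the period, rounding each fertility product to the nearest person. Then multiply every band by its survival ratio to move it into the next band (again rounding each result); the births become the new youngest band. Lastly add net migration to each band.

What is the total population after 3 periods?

Call the groups 1 to 6, youngest first.
After projecting period 1:
Births: 1570 × 0.501 = 787
Group 2: 430 × 0.957 = 412
Group 3: 1570 × 0.947 = 1487
Group 4: 1770 × 0.945 = 1673
Group 5: 1420 × 0.963 = 1367
Group 6: 710 × 0.931 + 160 × 0.381 = 661 + 61 = 722
Net migration: Group 5 + 40 → 1407; Group 6 + 40 → 762
End of period: [787, 412, 1487, 1673, 1407, 762]
After projecting period 2:
Births: 412 × 0.501 = 206
Group 2: 787 × 0.957 = 753
Group 3: 412 × 0.947 = 390
Group 4: 1487 × 0.945 = 1405
Group 5: 1673 × 0.963 = 1611
Group 6: 1407 × 0.931 + 762 × 0.381 = 1310 + 290 = 1600
Net migration: Group 5 + 40 → 1651; Group 6 + 40 → 1640
End of period: [206, 753, 390, 1405, 1651, 1640]
After projecting period 3:
Births: 753 × 0.501 = 377
Group 2: 206 × 0.957 = 197
Group 3: 753 × 0.947 = 713
Group 4: 390 × 0.945 = 369
Group 5: 1405 × 0.963 = 1353
Group 6: 1651 × 0.931 + 1640 × 0.381 = 1537 + 625 = 2162
Net migration: Group 5 + 40 → 1393; Group 6 + 40 → 2202
End of period: [377, 197, 713, 369, 1393, 2202]
Total after period 3: 377 + 197 + 713 + 369 + 1393 + 2202 = 5251

5251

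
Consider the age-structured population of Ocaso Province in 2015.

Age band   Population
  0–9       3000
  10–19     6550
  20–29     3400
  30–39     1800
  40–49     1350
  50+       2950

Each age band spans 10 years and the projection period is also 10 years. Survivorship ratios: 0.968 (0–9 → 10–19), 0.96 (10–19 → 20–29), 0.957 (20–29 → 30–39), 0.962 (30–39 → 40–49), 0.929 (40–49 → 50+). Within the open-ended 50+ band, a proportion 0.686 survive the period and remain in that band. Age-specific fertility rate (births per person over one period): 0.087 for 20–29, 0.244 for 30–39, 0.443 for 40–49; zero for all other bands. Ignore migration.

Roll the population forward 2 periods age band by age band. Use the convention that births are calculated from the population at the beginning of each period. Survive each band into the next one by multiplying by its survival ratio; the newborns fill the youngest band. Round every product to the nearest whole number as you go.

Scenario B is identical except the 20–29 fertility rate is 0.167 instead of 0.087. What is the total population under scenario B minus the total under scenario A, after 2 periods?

767

Period 1:
Births: 3400 × 0.087 = 296 ; 1800 × 0.244 = 439 ; 1350 × 0.443 = 598 — total 1333
10–19: 3000 × 0.968 = 2904
20–29: 6550 × 0.96 = 6288
30–39: 3400 × 0.957 = 3254
40–49: 1800 × 0.962 = 1732
50+: 1350 × 0.929 + 2950 × 0.686 = 1254 + 2024 = 3278
End of period: [1333, 2904, 6288, 3254, 1732, 3278]
Period 2:
Births: 6288 × 0.087 = 547 ; 3254 × 0.244 = 794 ; 1732 × 0.443 = 767 — total 2108
10–19: 1333 × 0.968 = 1290
20–29: 2904 × 0.96 = 2788
30–39: 6288 × 0.957 = 6018
40–49: 3254 × 0.962 = 3130
50+: 1732 × 0.929 + 3278 × 0.686 = 1609 + 2249 = 3858
End of period: [2108, 1290, 2788, 6018, 3130, 3858]
Scenario A total after 2 periods: 19192
Scenario B projection —
Period 1:
Births: 3400 × 0.167 = 568 ; 1800 × 0.244 = 439 ; 1350 × 0.443 = 598 — total 1605
10–19: 3000 × 0.968 = 2904
20–29: 6550 × 0.96 = 6288
30–39: 3400 × 0.957 = 3254
40–49: 1800 × 0.962 = 1732
50+: 1350 × 0.929 + 2950 × 0.686 = 1254 + 2024 = 3278
End of period: [1605, 2904, 6288, 3254, 1732, 3278]
Period 2:
Births: 6288 × 0.167 = 1050 ; 3254 × 0.244 = 794 ; 1732 × 0.443 = 767 — total 2611
10–19: 1605 × 0.968 = 1554
20–29: 2904 × 0.96 = 2788
30–39: 6288 × 0.957 = 6018
40–49: 3254 × 0.962 = 3130
50+: 1732 × 0.929 + 3278 × 0.686 = 1609 + 2249 = 3858
End of period: [2611, 1554, 2788, 6018, 3130, 3858]
Scenario B total after 2 periods: 19959
Difference B − A = 19959 − 19192 = 767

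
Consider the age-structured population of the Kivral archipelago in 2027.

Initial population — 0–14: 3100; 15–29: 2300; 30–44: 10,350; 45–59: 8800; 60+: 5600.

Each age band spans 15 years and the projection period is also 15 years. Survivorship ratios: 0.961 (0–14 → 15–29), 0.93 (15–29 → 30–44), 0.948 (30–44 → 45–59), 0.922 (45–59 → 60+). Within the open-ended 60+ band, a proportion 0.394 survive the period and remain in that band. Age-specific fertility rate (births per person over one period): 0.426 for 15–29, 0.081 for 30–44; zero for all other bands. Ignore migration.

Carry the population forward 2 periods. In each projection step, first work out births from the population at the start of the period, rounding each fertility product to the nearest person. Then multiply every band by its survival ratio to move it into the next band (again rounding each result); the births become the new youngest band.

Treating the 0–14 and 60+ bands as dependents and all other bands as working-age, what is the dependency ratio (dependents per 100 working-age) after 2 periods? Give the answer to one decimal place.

222.4

[period 1]
Births: 2300 * 0.426 = 980 ; 10350 * 0.081 = 838 → total 1818
15–29: 3100 * 0.961 = 2979
30–44: 2300 * 0.93 = 2139
45–59: 10350 * 0.948 = 9812
60+: 8800 * 0.922 + 5600 * 0.394 = 8114 + 2206 = 10320
Giving 1818 / 2979 / 2139 / 9812 / 10320.
[period 2]
Births: 2979 * 0.426 = 1269 ; 2139 * 0.081 = 173 → total 1442
15–29: 1818 * 0.961 = 1747
30–44: 2979 * 0.93 = 2770
45–59: 2139 * 0.948 = 2028
60+: 9812 * 0.922 + 10320 * 0.394 = 9047 + 4066 = 13113
Giving 1442 / 1747 / 2770 / 2028 / 13113.
Dependents (band 0–14 + band 60+) = 1442 + 13113 = 14555; working-age = 6545; ratio = 14555/6545 × 100 = 222.4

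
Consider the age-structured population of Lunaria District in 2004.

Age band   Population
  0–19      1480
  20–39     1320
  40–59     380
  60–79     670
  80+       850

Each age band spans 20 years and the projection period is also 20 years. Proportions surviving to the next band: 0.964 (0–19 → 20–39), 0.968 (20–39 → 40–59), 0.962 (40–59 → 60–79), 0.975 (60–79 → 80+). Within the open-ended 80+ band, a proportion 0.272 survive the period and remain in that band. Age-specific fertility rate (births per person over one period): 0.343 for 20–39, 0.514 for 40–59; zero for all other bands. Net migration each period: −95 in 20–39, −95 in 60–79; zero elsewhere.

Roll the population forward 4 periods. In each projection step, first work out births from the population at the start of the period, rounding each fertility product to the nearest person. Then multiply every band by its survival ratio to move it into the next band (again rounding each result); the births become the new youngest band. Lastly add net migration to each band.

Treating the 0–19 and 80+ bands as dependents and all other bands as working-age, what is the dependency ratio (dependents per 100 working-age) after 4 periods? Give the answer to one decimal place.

99.4

After projecting period 1:
Births: 1320 × 0.343 = 453  |  380 × 0.514 = 195 ⇒ total 648
20–39: 1480 × 0.964 = 1427
40–59: 1320 × 0.968 = 1278
60–79: 380 × 0.962 = 366
80+: 670 × 0.975 + 850 × 0.272 = 653 + 231 = 884
Net migration: 20–39 − 95 → 1332; 60–79 − 95 → 271
Giving 648 / 1332 / 1278 / 271 / 884.
After projecting period 2:
Births: 1332 × 0.343 = 457  |  1278 × 0.514 = 657 ⇒ total 1114
20–39: 648 × 0.964 = 625
40–59: 1332 × 0.968 = 1289
60–79: 1278 × 0.962 = 1229
80+: 271 × 0.975 + 884 × 0.272 = 264 + 240 = 504
Net migration: 20–39 − 95 → 530; 60–79 − 95 → 1134
Giving 1114 / 530 / 1289 / 1134 / 504.
After projecting period 3:
Births: 530 × 0.343 = 182  |  1289 × 0.514 = 663 ⇒ total 845
20–39: 1114 × 0.964 = 1074
40–59: 530 × 0.968 = 513
60–79: 1289 × 0.962 = 1240
80+: 1134 × 0.975 + 504 × 0.272 = 1106 + 137 = 1243
Net migration: 20–39 − 95 → 979; 60–79 − 95 → 1145
Giving 845 / 979 / 513 / 1145 / 1243.
After projecting period 4:
Births: 979 × 0.343 = 336  |  513 × 0.514 = 264 ⇒ total 600
20–39: 845 × 0.964 = 815
40–59: 979 × 0.968 = 948
60–79: 513 × 0.962 = 494
80+: 1145 × 0.975 + 1243 × 0.272 = 1116 + 338 = 1454
Net migration: 20–39 − 95 → 720; 60–79 − 95 → 399
Giving 600 / 720 / 948 / 399 / 1454.
Dependents (band 0–19 + band 80+) = 600 + 1454 = 2054; working-age = 2067; ratio = 2054/2067 × 100 = 99.4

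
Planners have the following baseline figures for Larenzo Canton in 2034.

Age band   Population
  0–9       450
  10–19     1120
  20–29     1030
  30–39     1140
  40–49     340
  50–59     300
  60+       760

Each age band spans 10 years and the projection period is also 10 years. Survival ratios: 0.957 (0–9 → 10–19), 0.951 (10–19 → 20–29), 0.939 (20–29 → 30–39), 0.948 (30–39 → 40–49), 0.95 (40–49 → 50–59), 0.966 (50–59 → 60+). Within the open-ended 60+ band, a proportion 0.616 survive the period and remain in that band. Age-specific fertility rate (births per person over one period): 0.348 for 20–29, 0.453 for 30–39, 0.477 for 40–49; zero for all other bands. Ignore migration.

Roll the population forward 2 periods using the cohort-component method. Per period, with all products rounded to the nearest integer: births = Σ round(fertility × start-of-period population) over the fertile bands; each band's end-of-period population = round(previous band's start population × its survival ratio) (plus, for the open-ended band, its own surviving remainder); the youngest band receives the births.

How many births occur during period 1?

1036

After projecting period 1:
Births: 1030 × 0.348 = 358, 1140 × 0.453 = 516, 340 × 0.477 = 162 ⇒ total 1036
10–19: 450 × 0.957 = 431
20–29: 1120 × 0.951 = 1065
30–39: 1030 × 0.939 = 967
40–49: 1140 × 0.948 = 1081
50–59: 340 × 0.95 = 323
60+: 300 × 0.966 + 760 × 0.616 = 290 + 468 = 758
End of period: [1036, 431, 1065, 967, 1081, 323, 758]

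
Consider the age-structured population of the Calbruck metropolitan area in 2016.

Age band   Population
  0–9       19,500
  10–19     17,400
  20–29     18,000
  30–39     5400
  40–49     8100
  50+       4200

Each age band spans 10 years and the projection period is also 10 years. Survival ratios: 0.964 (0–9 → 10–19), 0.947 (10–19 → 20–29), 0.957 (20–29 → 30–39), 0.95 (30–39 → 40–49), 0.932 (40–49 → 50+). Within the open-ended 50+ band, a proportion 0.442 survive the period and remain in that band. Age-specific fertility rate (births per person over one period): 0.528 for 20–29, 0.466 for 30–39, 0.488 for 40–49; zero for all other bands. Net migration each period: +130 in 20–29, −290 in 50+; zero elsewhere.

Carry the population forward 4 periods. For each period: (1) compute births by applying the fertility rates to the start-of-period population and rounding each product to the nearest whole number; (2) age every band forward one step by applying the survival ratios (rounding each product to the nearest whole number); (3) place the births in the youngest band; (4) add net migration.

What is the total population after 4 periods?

After projecting period 1:
Births: 18000 × 0.528 = 9504  |  5400 × 0.466 = 2516  |  8100 × 0.488 = 3953 → 15973
10–19: 19500 × 0.964 = 18798
20–29: 17400 × 0.947 = 16478
30–39: 18000 × 0.957 = 17226
40–49: 5400 × 0.95 = 5130
50+: 8100 × 0.932 + 4200 × 0.442 = 7549 + 1856 = 9405
Net migration: 20–29 + 130 → 16608; 50+ − 290 → 9115
Giving 15973 / 18798 / 16608 / 17226 / 5130 / 9115.
After projecting period 2:
Births: 16608 × 0.528 = 8769  |  17226 × 0.466 = 8027  |  5130 × 0.488 = 2503 → 19299
10–19: 15973 × 0.964 = 15398
20–29: 18798 × 0.947 = 17802
30–39: 16608 × 0.957 = 15894
40–49: 17226 × 0.95 = 16365
50+: 5130 × 0.932 + 9115 × 0.442 = 4781 + 4029 = 8810
Net migration: 20–29 + 130 → 17932; 50+ − 290 → 8520
Giving 19299 / 15398 / 17932 / 15894 / 16365 / 8520.
After projecting period 3:
Births: 17932 × 0.528 = 9468  |  15894 × 0.466 = 7407  |  16365 × 0.488 = 7986 → 24861
10–19: 19299 × 0.964 = 18604
20–29: 15398 × 0.947 = 14582
30–39: 17932 × 0.957 = 17161
40–49: 15894 × 0.95 = 15099
50+: 16365 × 0.932 + 8520 × 0.442 = 15252 + 3766 = 19018
Net migration: 20–29 + 130 → 14712; 50+ − 290 → 18728
Giving 24861 / 18604 / 14712 / 17161 / 15099 / 18728.
After projecting period 4:
Births: 14712 × 0.528 = 7768  |  17161 × 0.466 = 7997  |  15099 × 0.488 = 7368 → 23133
10–19: 24861 × 0.964 = 23966
20–29: 18604 × 0.947 = 17618
30–39: 14712 × 0.957 = 14079
40–49: 17161 × 0.95 = 16303
50+: 15099 × 0.932 + 18728 × 0.442 = 14072 + 8278 = 22350
Net migration: 20–29 + 130 → 17748; 50+ − 290 → 22060
Giving 23133 / 23966 / 17748 / 14079 / 16303 / 22060.
Total after period 4: 23133 + 23966 + 17748 + 14079 + 16303 + 22060 = 117289

117289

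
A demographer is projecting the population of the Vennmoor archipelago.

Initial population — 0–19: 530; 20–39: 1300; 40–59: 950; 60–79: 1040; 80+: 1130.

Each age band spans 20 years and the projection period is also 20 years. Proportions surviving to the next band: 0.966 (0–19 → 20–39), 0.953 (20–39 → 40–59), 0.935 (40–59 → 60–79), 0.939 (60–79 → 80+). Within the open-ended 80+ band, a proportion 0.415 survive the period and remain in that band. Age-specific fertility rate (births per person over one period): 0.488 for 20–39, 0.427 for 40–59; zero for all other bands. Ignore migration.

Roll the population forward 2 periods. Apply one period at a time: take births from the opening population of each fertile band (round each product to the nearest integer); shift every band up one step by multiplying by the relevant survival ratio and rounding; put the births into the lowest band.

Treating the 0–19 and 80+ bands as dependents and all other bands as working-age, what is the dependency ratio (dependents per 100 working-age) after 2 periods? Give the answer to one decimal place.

83.5

(Groups numbered youngest = 1 to oldest = 5.)
[period 1]
Births: 1300 × 0.488 = 634  |  950 × 0.427 = 406 — total 1040
Group 2: 530 × 0.966 = 512
Group 3: 1300 × 0.953 = 1239
Group 4: 950 × 0.935 = 888
Group 5: 1040 × 0.939 + 1130 × 0.415 = 977 + 469 = 1446
→ [1040, 512, 1239, 888, 1446]
[period 2]
Births: 512 × 0.488 = 250  |  1239 × 0.427 = 529 — total 779
Group 2: 1040 × 0.966 = 1005
Group 3: 512 × 0.953 = 488
Group 4: 1239 × 0.935 = 1158
Group 5: 888 × 0.939 + 1446 × 0.415 = 834 + 600 = 1434
→ [779, 1005, 488, 1158, 1434]
Dependents (band 0–19 + band 80+) = 779 + 1434 = 2213; working-age = 2651; ratio = 2213/2651 × 100 = 83.5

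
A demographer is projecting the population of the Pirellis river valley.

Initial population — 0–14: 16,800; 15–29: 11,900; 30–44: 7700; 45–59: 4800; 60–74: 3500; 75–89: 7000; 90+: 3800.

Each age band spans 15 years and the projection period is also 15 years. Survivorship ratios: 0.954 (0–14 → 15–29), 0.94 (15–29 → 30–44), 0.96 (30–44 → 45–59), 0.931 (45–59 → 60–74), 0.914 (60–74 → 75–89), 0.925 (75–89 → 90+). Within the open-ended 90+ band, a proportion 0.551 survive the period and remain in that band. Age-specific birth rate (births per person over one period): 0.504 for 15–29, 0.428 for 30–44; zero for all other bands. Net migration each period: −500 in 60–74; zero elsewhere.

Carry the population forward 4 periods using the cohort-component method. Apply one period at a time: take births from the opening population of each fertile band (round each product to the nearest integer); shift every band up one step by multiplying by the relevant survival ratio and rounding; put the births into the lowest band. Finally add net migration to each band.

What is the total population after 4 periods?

70928

Period 1:
Births: 11900 × 0.504 = 5998  |  7700 × 0.428 = 3296 → total 9294
15–29: 16800 × 0.954 = 16027
30–44: 11900 × 0.94 = 11186
45–59: 7700 × 0.96 = 7392
60–74: 4800 × 0.931 = 4469
75–89: 3500 × 0.914 = 3199
90+: 7000 × 0.925 + 3800 × 0.551 = 6475 + 2094 = 8569
Net migration: 60–74 − 500 → 3969
→ [9294, 16027, 11186, 7392, 3969, 3199, 8569]
Period 2:
Births: 16027 × 0.504 = 8078  |  11186 × 0.428 = 4788 → total 12866
15–29: 9294 × 0.954 = 8866
30–44: 16027 × 0.94 = 15065
45–59: 11186 × 0.96 = 10739
60–74: 7392 × 0.931 = 6882
75–89: 3969 × 0.914 = 3628
90+: 3199 × 0.925 + 8569 × 0.551 = 2959 + 4722 = 7681
Net migration: 60–74 − 500 → 6382
→ [12866, 8866, 15065, 10739, 6382, 3628, 7681]
Period 3:
Births: 8866 × 0.504 = 4468  |  15065 × 0.428 = 6448 → total 10916
15–29: 12866 × 0.954 = 12274
30–44: 8866 × 0.94 = 8334
45–59: 15065 × 0.96 = 14462
60–74: 10739 × 0.931 = 9998
75–89: 6382 × 0.914 = 5833
90+: 3628 × 0.925 + 7681 × 0.551 = 3356 + 4232 = 7588
Net migration: 60–74 − 500 → 9498
→ [10916, 12274, 8334, 14462, 9498, 5833, 7588]
Period 4:
Births: 12274 × 0.504 = 6186  |  8334 × 0.428 = 3567 → total 9753
15–29: 10916 × 0.954 = 10414
30–44: 12274 × 0.94 = 11538
45–59: 8334 × 0.96 = 8001
60–74: 14462 × 0.931 = 13464
75–89: 9498 × 0.914 = 8681
90+: 5833 × 0.925 + 7588 × 0.551 = 5396 + 4181 = 9577
Net migration: 60–74 − 500 → 12964
→ [9753, 10414, 11538, 8001, 12964, 8681, 9577]
Total after period 4: 9753 + 10414 + 11538 + 8001 + 12964 + 8681 + 9577 = 70928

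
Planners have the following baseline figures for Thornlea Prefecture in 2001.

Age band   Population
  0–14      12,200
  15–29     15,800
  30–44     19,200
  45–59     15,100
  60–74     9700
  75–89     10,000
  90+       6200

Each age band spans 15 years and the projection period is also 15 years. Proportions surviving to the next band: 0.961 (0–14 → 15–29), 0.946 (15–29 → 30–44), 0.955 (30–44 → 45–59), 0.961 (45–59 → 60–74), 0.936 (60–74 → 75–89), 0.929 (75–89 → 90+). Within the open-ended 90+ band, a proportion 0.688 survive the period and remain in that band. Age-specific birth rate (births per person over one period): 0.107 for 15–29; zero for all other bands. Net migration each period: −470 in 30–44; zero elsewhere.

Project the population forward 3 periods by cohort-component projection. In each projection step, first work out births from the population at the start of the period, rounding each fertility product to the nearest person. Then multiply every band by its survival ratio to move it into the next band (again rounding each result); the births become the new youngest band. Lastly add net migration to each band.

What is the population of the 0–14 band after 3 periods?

Let group 1 be 0–14 through group 7 = 90+.
After projecting period 1:
Births: 15800 × 0.107 = 1691
Group 2: 12200 × 0.961 = 11724
Group 3: 15800 × 0.946 = 14947
Group 4: 19200 × 0.955 = 18336
Group 5: 15100 × 0.961 = 14511
Group 6: 9700 × 0.936 = 9079
Group 7: 10000 × 0.929 + 6200 × 0.688 = 9290 + 4266 = 13556
Net migration: Group 3 − 470 → 14477
End of period: [1691, 11724, 14477, 18336, 14511, 9079, 13556]
After projecting period 2:
Births: 11724 × 0.107 = 1254
Group 2: 1691 × 0.961 = 1625
Group 3: 11724 × 0.946 = 11091
Group 4: 14477 × 0.955 = 13826
Group 5: 18336 × 0.961 = 17621
Group 6: 14511 × 0.936 = 13582
Group 7: 9079 × 0.929 + 13556 × 0.688 = 8434 + 9327 = 17761
Net migration: Group 3 − 470 → 10621
End of period: [1254, 1625, 10621, 13826, 17621, 13582, 17761]
After projecting period 3:
Births: 1625 × 0.107 = 174
Group 2: 1254 × 0.961 = 1205
Group 3: 1625 × 0.946 = 1537
Group 4: 10621 × 0.955 = 10143
Group 5: 13826 × 0.961 = 13287
Group 6: 17621 × 0.936 = 16493
Group 7: 13582 × 0.929 + 17761 × 0.688 = 12618 + 12220 = 24838
Net migration: Group 3 − 470 → 1067
End of period: [174, 1205, 1067, 10143, 13287, 16493, 24838]

174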